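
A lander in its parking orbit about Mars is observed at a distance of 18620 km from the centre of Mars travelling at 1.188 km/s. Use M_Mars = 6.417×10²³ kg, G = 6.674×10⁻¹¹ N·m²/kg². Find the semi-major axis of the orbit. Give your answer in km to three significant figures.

μ = GM = 6.674×10⁻¹¹ × 6.417×10²³ = 4.283×10¹³ m³/s².
r = 1.862×10⁷ m.
Vis-viva rearranged: 1/a = 2/r − v²/μ = 1.074×10⁻⁷ − 3.295×10⁻⁸ = 7.446×10⁻⁸ m⁻¹.
a = 1.343×10⁷ m = 13431 km.

a ≈ 13400 km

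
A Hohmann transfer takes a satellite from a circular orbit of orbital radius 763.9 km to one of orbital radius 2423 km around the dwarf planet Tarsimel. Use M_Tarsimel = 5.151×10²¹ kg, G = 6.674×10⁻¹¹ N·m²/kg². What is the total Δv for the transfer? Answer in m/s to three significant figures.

μ = GM = 6.674×10⁻¹¹ × 5.151×10²¹ = 3.438×10¹¹ m³/s².
r₁ = 763.9 km = 7.639×10⁵ m.
r₂ = 2423 km = 2.423×10⁶ m.
Transfer ellipse a_t = (r₁ + r₂)/2 = 1.593×10⁶ m.
At r₁: circular v_c1 = √(μ/r₁) = 670.8 m/s; transfer-periapsis v_p = √[μ(2/r₁ − 1/a_t)] = 827.2 m/s.
Δv₁ = v_p − v_c1 = 156.4 m/s.
At r₂: circular v_c2 = √(μ/r₂) = 376.7 m/s; transfer-apoapsis v_a = √[μ(2/r₂ − 1/a_t)] = 260.8 m/s.
Δv₂ = v_c2 − v_a = 115.9 m/s.
Total Δv = Δv₁ + Δv₂ = 272.3 m/s.

Δv_total ≈ 272 m/s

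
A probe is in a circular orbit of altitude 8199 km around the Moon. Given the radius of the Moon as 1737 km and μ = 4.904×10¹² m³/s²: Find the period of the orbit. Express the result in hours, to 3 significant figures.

r = 1737 + 8199 = 9936.0 km = 9.9360×10⁶ m.
Kepler's third law: T = 2π√(r³/μ) = 2π√((9.936×10⁶)³ / 4.904×10¹²).
r³/μ = 2.000×10⁸ s², so T = 2π × 1.414×10⁴ = 8.886×10⁴ s.
Converting: 8.886×10⁴ s ÷ 3600 = 24.68 hours.

T ≈ 24.7 hours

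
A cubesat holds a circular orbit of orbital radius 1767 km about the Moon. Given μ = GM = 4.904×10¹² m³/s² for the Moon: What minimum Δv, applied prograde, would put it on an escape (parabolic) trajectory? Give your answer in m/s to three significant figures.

r = 1767 km = 1.767×10⁶ m.
Circular speed v_c = √(μ/r) = 1666 m/s.
Escape speed v_esc = √(2μ/r) = √2 × v_c = 2356 m/s.
Δv = v_esc − v_c = 690.1 m/s.

Δv ≈ 690 m/s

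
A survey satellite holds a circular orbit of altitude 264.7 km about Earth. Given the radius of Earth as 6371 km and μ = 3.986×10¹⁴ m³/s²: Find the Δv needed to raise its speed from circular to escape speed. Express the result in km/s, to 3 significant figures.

r = 6371 + 264.7 = 6635.7 km = 6.6357×10⁶ m.
Circular speed v_c = √(μ/r) = 7750 m/s.
Escape speed v_esc = √(2μ/r) = √2 × v_c = 10960 m/s.
Δv = v_esc − v_c = 3210 m/s = 3.210 km/s.

Δv ≈ 3.21 km/s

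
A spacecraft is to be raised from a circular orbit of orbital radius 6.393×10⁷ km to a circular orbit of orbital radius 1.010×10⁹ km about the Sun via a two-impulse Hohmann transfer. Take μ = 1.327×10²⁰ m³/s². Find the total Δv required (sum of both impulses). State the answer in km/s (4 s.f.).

r₁ = 6.393×10⁷ km = 6.393×10¹⁰ m.
r₂ = 1.010×10⁹ km = 1.010×10¹² m.
Transfer ellipse a_t = (r₁ + r₂)/2 = 5.370×10¹¹ m.
At r₁: circular v_c1 = √(μ/r₁) = 45560 m/s; transfer-perihelion v_p = √[μ(2/r₁ − 1/a_t)] = 62480 m/s.
Δv₁ = v_p − v_c1 = 16920 m/s.
At r₂: circular v_c2 = √(μ/r₂) = 11460 m/s; transfer-aphelion v_a = √[μ(2/r₂ − 1/a_t)] = 3955 m/s.
Δv₂ = v_c2 − v_a = 7507 m/s.
Total Δv = Δv₁ + Δv₂ = 24430 m/s = 24.43 km/s.

Δv_total ≈ 24.43 km/s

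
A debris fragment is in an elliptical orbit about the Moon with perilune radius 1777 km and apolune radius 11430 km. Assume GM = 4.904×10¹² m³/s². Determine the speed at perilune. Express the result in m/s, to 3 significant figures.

Semi-major axis a = (r_p + r_a)/2 = 6603.5 km = 6.604×10⁶ m.
Vis-viva: v² = μ(2/r − 1/a) = 4.904×10¹² × (1.125×10⁻⁶ − 1.514×10⁻⁷) = 4.777×10⁶ m²/s².
v = 2186 m/s.

v ≈ 2190 m/s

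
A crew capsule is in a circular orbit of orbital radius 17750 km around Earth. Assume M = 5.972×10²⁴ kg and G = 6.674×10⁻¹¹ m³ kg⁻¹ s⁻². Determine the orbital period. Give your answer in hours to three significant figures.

T ≈ 6.54 hours

μ = GM = 6.674×10⁻¹¹ × 5.972×10²⁴ = 3.986×10¹⁴ m³/s².
r = 17750 km = 1.775×10⁷ m.
Kepler's third law: T = 2π√(r³/μ) = 2π√((1.775×10⁷)³ / 3.986×10¹⁴).
r³/μ = 1.403×10⁷ s², so T = 2π × 3.746×10³ = 2.354×10⁴ s.
Converting: 2.354×10⁴ s ÷ 3600 = 6.538 hours.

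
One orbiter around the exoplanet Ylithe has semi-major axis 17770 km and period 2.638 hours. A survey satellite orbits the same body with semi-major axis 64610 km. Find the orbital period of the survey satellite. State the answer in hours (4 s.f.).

T₂ ≈ 18.29 hours

Kepler's third law: T² ∝ a³, so T₂ = T₁ (a₂/a₁)^(3/2).
a₂/a₁ = 3.636, (a₂/a₁)^(3/2) = 6.933.
T₂ = 2.638 × 6.933 = 18.29 hours.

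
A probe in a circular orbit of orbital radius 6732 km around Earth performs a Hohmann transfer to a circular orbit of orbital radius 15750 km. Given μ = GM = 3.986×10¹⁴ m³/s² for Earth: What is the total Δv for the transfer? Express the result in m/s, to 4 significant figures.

r₁ = 6732 km = 6.732×10⁶ m.
r₂ = 15750 km = 1.575×10⁷ m.
Transfer ellipse a_t = (r₁ + r₂)/2 = 1.124×10⁷ m.
At r₁: circular v_c1 = √(μ/r₁) = 7695 m/s; transfer-perigee v_p = √[μ(2/r₁ − 1/a_t)] = 9108 m/s.
Δv₁ = v_p − v_c1 = 1413 m/s.
At r₂: circular v_c2 = √(μ/r₂) = 5031 m/s; transfer-apogee v_a = √[μ(2/r₂ − 1/a_t)] = 3893 m/s.
Δv₂ = v_c2 − v_a = 1138 m/s.
Total Δv = Δv₁ + Δv₂ = 2551 m/s.

Δv_total ≈ 2551 m/s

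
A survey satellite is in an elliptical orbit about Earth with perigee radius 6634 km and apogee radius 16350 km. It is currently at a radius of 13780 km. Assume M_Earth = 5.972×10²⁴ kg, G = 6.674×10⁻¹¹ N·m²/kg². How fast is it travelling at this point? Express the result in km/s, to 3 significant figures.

v ≈ 4.81 km/s

μ = GM = 6.674×10⁻¹¹ × 5.972×10²⁴ = 3.986×10¹⁴ m³/s².
Semi-major axis a = (r_p + r_a)/2 = 11492 km = 1.149×10⁷ m.
Vis-viva: v² = μ(2/r − 1/a) = 3.986×10¹⁴ × (1.451×10⁻⁷ − 8.702×10⁻⁸) = 2.317×10⁷ m²/s².
v = 4813 m/s = 4.813 km/s.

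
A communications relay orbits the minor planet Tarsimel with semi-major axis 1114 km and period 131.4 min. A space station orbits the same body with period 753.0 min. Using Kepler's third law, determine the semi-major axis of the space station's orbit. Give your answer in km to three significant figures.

Kepler's third law: a³ ∝ T², so a₂ = a₁ (T₂/T₁)^(2/3).
T₂/T₁ = 5.731, (T₂/T₁)^(2/3) = 3.202.
a₂ = 1114 × 3.202 = 3567 km.

a₂ ≈ 3570 km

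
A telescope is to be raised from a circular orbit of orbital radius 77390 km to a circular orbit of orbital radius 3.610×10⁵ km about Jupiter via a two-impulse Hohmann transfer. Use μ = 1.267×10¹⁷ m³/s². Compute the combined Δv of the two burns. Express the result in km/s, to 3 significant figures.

Δv_total ≈ 19.1 km/s

r₁ = 77390 km = 7.739×10⁷ m.
r₂ = 3.610×10⁵ km = 3.610×10⁸ m.
Transfer ellipse a_t = (r₁ + r₂)/2 = 2.192×10⁸ m.
At r₁: circular v_c1 = √(μ/r₁) = 40460 m/s; transfer-perijove v_p = √[μ(2/r₁ − 1/a_t)] = 51930 m/s.
Δv₁ = v_p − v_c1 = 11460 m/s.
At r₂: circular v_c2 = √(μ/r₂) = 18730 m/s; transfer-apojove v_a = √[μ(2/r₂ − 1/a_t)] = 11130 m/s.
Δv₂ = v_c2 − v_a = 7602 m/s.
Total Δv = Δv₁ + Δv₂ = 19070 m/s = 19.07 km/s.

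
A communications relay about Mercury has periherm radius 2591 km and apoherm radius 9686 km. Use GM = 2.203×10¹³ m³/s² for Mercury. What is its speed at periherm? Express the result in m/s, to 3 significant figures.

v ≈ 3660 m/s

Semi-major axis a = (r_p + r_a)/2 = 6138.5 km = 6.138×10⁶ m.
Vis-viva: v² = μ(2/r − 1/a) = 2.203×10¹³ × (7.719×10⁻⁷ − 1.629×10⁻⁷) = 1.342×10⁷ m²/s².
v = 3663 m/s.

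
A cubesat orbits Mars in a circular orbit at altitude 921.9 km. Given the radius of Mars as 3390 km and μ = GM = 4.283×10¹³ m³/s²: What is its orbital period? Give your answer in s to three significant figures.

r = 3390 + 921.9 = 4311.9 km = 4.3119×10⁶ m.
Kepler's third law: T = 2π√(r³/μ) = 2π√((4.312×10⁶)³ / 4.283×10¹³).
r³/μ = 1.872×10⁶ s², so T = 2π × 1.368×10³ = 8.596×10³ s.

T ≈ 8600 s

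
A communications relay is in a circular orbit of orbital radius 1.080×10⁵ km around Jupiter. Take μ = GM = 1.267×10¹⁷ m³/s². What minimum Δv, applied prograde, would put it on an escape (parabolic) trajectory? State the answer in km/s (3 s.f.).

Δv ≈ 14.2 km/s

r = 1.080×10⁵ km = 1.080×10⁸ m.
Circular speed v_c = √(μ/r) = 34250 m/s.
Escape speed v_esc = √(2μ/r) = √2 × v_c = 48440 m/s.
Δv = v_esc − v_c = 14190 m/s = 14.19 km/s.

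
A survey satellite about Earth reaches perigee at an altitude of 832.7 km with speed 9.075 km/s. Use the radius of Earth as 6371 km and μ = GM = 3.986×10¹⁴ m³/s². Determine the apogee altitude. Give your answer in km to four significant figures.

apogee altitude ≈ 14590 km

r_p = 6371 + 832.7 = 7203.7 km = 7.204×10⁶ m.
Specific energy ε = v²/2 − μ/r = -1.415×10⁷ J/kg, so a = −μ/(2ε) = 1.408×10⁷ m.
The apsides satisfy r_p + r_a = 2a, so the apogee radius is 2a − r_p = 2.096×10⁷ m = 20956 km.
Apogee altitude = 20956 − 6371 = 14585 km.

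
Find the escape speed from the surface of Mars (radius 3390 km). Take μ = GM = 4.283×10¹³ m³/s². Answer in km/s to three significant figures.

v_esc ≈ 5.03 km/s

r = R = 3.390×10⁶ m.
Escape speed v_esc = √(2μ/r) = √(2 × 4.283×10¹³ / 3.390×10⁶) = √(2.527×10⁷) = 5027 m/s.
= 5.027 km/s.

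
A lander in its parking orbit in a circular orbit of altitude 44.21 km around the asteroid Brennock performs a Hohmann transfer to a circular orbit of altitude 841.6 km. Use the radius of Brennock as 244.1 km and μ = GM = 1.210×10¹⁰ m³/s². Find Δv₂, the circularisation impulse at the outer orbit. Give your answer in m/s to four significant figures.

Δv ≈ 37.18 m/s

r₁ = 244.1 + 44.21 = 288.31 km = 2.8831×10⁵ m.
r₂ = 244.1 + 841.6 = 1085.7 km = 1.0857×10⁶ m.
Transfer ellipse a_t = (r₁ + r₂)/2 = 6.870×10⁵ m.
At r₁: circular v_c1 = √(μ/r₁) = 204.9 m/s; transfer-periapsis v_p = √[μ(2/r₁ − 1/a_t)] = 257.5 m/s.
At r₂: circular v_c2 = √(μ/r₂) = 105.6 m/s; transfer-apoapsis v_a = √[μ(2/r₂ − 1/a_t)] = 68.39 m/s.
Δv₂ = v_c2 − v_a = 37.18 m/s.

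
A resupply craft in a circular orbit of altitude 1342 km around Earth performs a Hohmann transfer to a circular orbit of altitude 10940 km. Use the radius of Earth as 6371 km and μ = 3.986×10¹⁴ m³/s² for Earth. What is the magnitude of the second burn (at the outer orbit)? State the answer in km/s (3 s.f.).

Δv ≈ 1.03 km/s

r₁ = 6371 + 1342 = 7713.0 km = 7.7130×10⁶ m.
r₂ = 6371 + 10940 = 17311 km = 1.7311×10⁷ m.
Transfer ellipse a_t = (r₁ + r₂)/2 = 1.251×10⁷ m.
At r₁: circular v_c1 = √(μ/r₁) = 7189 m/s; transfer-perigee v_p = √[μ(2/r₁ − 1/a_t)] = 8456 m/s.
At r₂: circular v_c2 = √(μ/r₂) = 4799 m/s; transfer-apogee v_a = √[μ(2/r₂ − 1/a_t)] = 3768 m/s.
Δv₂ = v_c2 − v_a = 1031 m/s.
= 1.031 km/s.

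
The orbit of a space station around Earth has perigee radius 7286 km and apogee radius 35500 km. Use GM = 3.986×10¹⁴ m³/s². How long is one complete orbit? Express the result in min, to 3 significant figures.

Semi-major axis a = (r_p + r_a)/2 = (7286.0 + 35500)/2 = 21393 km = 2.139×10⁷ m.
By Kepler's third law T = 2π√(a³/μ) = 2π × 4.956×10³ = 3.114×10⁴ s.
= 519.0 min.

T ≈ 519 min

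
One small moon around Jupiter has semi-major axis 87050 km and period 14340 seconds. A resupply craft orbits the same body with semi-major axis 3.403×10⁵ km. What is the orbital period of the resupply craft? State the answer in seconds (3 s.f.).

T₂ ≈ 1.11×10⁵ seconds

Kepler's third law: T² ∝ a³, so T₂ = T₁ (a₂/a₁)^(3/2).
a₂/a₁ = 3.909, (a₂/a₁)^(3/2) = 7.729.
T₂ = 14340 × 7.729 = 1.108×10⁵ seconds.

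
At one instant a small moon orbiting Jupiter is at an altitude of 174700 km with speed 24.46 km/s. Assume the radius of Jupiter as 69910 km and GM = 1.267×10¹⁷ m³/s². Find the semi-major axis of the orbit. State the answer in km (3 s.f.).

r = 69910 + 174700 = 2.4461×10⁵ km = 2.446×10⁸ m.
Specific orbital energy ε = v²/2 − μ/r = (24460)²/2 − 1.267×10¹⁷/2.446×10⁸ = -2.188×10⁸ J/kg.
Since ε = −μ/(2a), a = −μ/(2ε) = 2.895×10⁸ m = 2.8951×10⁵ km.

a ≈ 2.90×10⁵ km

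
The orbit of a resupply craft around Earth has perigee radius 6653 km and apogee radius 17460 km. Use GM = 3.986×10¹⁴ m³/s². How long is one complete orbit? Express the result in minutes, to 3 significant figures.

T ≈ 220 minutes

Semi-major axis a = (r_p + r_a)/2 = (6653.0 + 17460)/2 = 12056 km = 1.206×10⁷ m.
By Kepler's third law T = 2π√(a³/μ) = 2π × 2.097×10³ = 1.317×10⁴ s.
= 219.6 minutes.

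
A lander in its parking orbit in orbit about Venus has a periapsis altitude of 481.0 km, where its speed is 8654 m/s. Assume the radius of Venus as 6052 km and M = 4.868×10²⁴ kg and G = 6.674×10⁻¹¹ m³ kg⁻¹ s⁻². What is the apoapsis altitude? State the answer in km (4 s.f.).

apoapsis altitude ≈ 13860 km

μ = GM = 6.674×10⁻¹¹ × 4.868×10²⁴ = 3.249×10¹⁴ m³/s².
r_p = 6052 + 481.0 = 6533.0 km = 6.533×10⁶ m.
Specific energy ε = v²/2 − μ/r = -1.228×10⁷ J/kg, so a = −μ/(2ε) = 1.322×10⁷ m.
The apsides satisfy r_p + r_a = 2a, so the apoapsis radius is 2a − r_p = 1.991×10⁷ m = 19914 km.
Apoapsis altitude = 19914 − 6052 = 13862 km.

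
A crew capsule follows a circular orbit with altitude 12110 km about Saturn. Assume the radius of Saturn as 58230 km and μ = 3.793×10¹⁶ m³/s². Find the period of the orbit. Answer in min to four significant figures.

T ≈ 317.2 min

r = 58230 + 12110 = 70340 km = 7.0340×10⁷ m.
Kepler's third law: T = 2π√(r³/μ) = 2π√((7.034×10⁷)³ / 3.793×10¹⁶).
r³/μ = 9.175×10⁶ s², so T = 2π × 3.029×10³ = 1.903×10⁴ s.
Converting: 1.903×10⁴ s ÷ 60.00 = 317.2 min.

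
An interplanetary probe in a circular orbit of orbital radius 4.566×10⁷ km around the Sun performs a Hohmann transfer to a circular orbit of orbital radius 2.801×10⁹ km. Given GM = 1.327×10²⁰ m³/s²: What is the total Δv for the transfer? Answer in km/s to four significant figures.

Δv_total ≈ 27.37 km/s

r₁ = 4.566×10⁷ km = 4.566×10¹⁰ m.
r₂ = 2.801×10⁹ km = 2.801×10¹² m.
Transfer ellipse a_t = (r₁ + r₂)/2 = 1.423×10¹² m.
At r₁: circular v_c1 = √(μ/r₁) = 53910 m/s; transfer-perihelion v_p = √[μ(2/r₁ − 1/a_t)] = 75630 m/s.
Δv₁ = v_p − v_c1 = 21720 m/s.
At r₂: circular v_c2 = √(μ/r₂) = 6883 m/s; transfer-aphelion v_a = √[μ(2/r₂ − 1/a_t)] = 1233 m/s.
Δv₂ = v_c2 − v_a = 5650 m/s.
Total Δv = Δv₁ + Δv₂ = 27370 m/s = 27.37 km/s.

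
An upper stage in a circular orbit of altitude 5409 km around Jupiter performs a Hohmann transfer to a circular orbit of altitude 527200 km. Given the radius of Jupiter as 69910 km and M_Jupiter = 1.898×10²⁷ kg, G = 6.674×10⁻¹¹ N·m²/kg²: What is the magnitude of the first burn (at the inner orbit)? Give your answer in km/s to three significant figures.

Δv ≈ 13.6 km/s

μ = GM = 6.674×10⁻¹¹ × 1.898×10²⁷ = 1.267×10¹⁷ m³/s².
r₁ = 69910 + 5409 = 75319 km = 7.5319×10⁷ m.
r₂ = 69910 + 527200 = 597110 km = 5.9711×10⁸ m.
Transfer ellipse a_t = (r₁ + r₂)/2 = 3.362×10⁸ m.
At r₁: circular v_c1 = √(μ/r₁) = 41010 m/s; transfer-perijove v_p = √[μ(2/r₁ − 1/a_t)] = 54650 m/s.
Δv₁ = v_p − v_c1 = 13640 m/s.
= 13.64 km/s.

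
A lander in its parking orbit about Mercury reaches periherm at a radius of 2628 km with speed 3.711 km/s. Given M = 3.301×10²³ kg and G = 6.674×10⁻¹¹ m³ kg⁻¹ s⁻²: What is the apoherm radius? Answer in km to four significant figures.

μ = GM = 6.674×10⁻¹¹ × 3.301×10²³ = 2.203×10¹³ m³/s².
r_p = 2.628×10⁶ m.
Specific energy ε = v²/2 − μ/r = -1.497×10⁶ J/kg, so a = −μ/(2ε) = 7.357×10⁶ m.
The apsides satisfy r_p + r_a = 2a, so the apoherm radius is 2a − r_p = 1.209×10⁷ m = 12085 km.

apoherm radius ≈ 12090 km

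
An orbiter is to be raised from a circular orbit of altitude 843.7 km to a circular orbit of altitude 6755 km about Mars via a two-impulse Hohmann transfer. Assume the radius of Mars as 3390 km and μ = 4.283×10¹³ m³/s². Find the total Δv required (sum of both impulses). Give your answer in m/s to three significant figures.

Δv_total ≈ 1080 m/s

r₁ = 3390 + 843.7 = 4233.7 km = 4.2337×10⁶ m.
r₂ = 3390 + 6755 = 10145 km = 1.0145×10⁷ m.
Transfer ellipse a_t = (r₁ + r₂)/2 = 7.189×10⁶ m.
At r₁: circular v_c1 = √(μ/r₁) = 3181 m/s; transfer-periapsis v_p = √[μ(2/r₁ − 1/a_t)] = 3778 m/s.
Δv₁ = v_p − v_c1 = 597.7 m/s.
At r₂: circular v_c2 = √(μ/r₂) = 2055 m/s; transfer-apoapsis v_a = √[μ(2/r₂ − 1/a_t)] = 1577 m/s.
Δv₂ = v_c2 − v_a = 477.9 m/s.
Total Δv = Δv₁ + Δv₂ = 1076 m/s.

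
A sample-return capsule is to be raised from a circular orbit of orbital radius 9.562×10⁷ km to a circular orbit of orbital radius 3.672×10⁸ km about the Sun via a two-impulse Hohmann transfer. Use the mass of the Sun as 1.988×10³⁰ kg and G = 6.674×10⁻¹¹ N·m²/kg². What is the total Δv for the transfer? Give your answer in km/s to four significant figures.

Δv_total ≈ 16.46 km/s

μ = GM = 6.674×10⁻¹¹ × 1.988×10³⁰ = 1.327×10²⁰ m³/s².
r₁ = 9.562×10⁷ km = 9.562×10¹⁰ m.
r₂ = 3.672×10⁸ km = 3.672×10¹¹ m.
Transfer ellipse a_t = (r₁ + r₂)/2 = 2.314×10¹¹ m.
At r₁: circular v_c1 = √(μ/r₁) = 37250 m/s; transfer-perihelion v_p = √[μ(2/r₁ − 1/a_t)] = 46920 m/s.
Δv₁ = v_p − v_c1 = 9673 m/s.
At r₂: circular v_c2 = √(μ/r₂) = 19010 m/s; transfer-aphelion v_a = √[μ(2/r₂ − 1/a_t)] = 12220 m/s.
Δv₂ = v_c2 − v_a = 6790 m/s.
Total Δv = Δv₁ + Δv₂ = 16460 m/s = 16.46 km/s.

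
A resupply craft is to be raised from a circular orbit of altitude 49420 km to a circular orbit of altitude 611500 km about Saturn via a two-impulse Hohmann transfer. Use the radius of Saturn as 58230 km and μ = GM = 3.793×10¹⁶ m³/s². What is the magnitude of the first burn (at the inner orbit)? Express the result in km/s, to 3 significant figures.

r₁ = 58230 + 49420 = 107650 km = 1.0765×10⁸ m.
r₂ = 58230 + 611500 = 669730 km = 6.6973×10⁸ m.
Transfer ellipse a_t = (r₁ + r₂)/2 = 3.887×10⁸ m.
At r₁: circular v_c1 = √(μ/r₁) = 18770 m/s; transfer-perikrone v_p = √[μ(2/r₁ − 1/a_t)] = 24640 m/s.
Δv₁ = v_p − v_c1 = 5869 m/s.
= 5.869 km/s.

Δv ≈ 5.87 km/s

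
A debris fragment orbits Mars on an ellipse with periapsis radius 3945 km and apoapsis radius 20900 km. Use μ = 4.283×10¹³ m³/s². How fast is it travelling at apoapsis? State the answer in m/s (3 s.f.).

v ≈ 807 m/s

Semi-major axis a = (r_p + r_a)/2 = 12422 km = 1.242×10⁷ m.
Vis-viva: v² = μ(2/r − 1/a) = 4.283×10¹³ × (9.569×10⁻⁸ − 8.050×10⁻⁸) = 6.508×10⁵ m²/s².
v = 806.7 m/s.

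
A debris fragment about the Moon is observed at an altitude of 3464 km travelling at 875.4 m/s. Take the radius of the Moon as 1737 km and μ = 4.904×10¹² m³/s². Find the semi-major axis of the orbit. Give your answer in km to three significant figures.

r = 1737 + 3464 = 5201.0 km = 5.201×10⁶ m.
Specific orbital energy ε = v²/2 − μ/r = (875.4)²/2 − 4.904×10¹²/5.201×10⁶ = -5.597×10⁵ J/kg.
Since ε = −μ/(2a), a = −μ/(2ε) = 4.381×10⁶ m = 4380.7 km.

a ≈ 4380 km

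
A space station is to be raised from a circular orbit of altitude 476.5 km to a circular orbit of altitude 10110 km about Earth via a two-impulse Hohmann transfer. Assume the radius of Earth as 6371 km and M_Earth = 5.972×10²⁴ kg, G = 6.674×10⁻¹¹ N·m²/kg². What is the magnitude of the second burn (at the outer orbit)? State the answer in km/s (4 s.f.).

Δv ≈ 1.150 km/s

μ = GM = 6.674×10⁻¹¹ × 5.972×10²⁴ = 3.986×10¹⁴ m³/s².
r₁ = 6371 + 476.5 = 6847.5 km = 6.8475×10⁶ m.
r₂ = 6371 + 10110 = 16481 km = 1.6481×10⁷ m.
Transfer ellipse a_t = (r₁ + r₂)/2 = 1.166×10⁷ m.
At r₁: circular v_c1 = √(μ/r₁) = 7629 m/s; transfer-perigee v_p = √[μ(2/r₁ − 1/a_t)] = 9069 m/s.
At r₂: circular v_c2 = √(μ/r₂) = 4918 m/s; transfer-apogee v_a = √[μ(2/r₂ − 1/a_t)] = 3768 m/s.
Δv₂ = v_c2 − v_a = 1150 m/s.
= 1.150 km/s.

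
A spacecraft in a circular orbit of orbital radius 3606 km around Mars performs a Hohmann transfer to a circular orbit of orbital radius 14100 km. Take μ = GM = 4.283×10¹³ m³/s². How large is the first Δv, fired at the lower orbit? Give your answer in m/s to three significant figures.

r₁ = 3606 km = 3.606×10⁶ m.
r₂ = 14100 km = 1.410×10⁷ m.
Transfer ellipse a_t = (r₁ + r₂)/2 = 8.853×10⁶ m.
At r₁: circular v_c1 = √(μ/r₁) = 3446 m/s; transfer-periapsis v_p = √[μ(2/r₁ − 1/a_t)] = 4349 m/s.
Δv₁ = v_p − v_c1 = 903.0 m/s.

Δv ≈ 903 m/s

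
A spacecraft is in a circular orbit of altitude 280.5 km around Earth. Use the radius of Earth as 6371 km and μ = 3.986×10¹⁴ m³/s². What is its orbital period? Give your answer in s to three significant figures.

T ≈ 5400 s

r = 6371 + 280.5 = 6651.5 km = 6.6515×10⁶ m.
Kepler's third law: T = 2π√(r³/μ) = 2π√((6.652×10⁶)³ / 3.986×10¹⁴).
r³/μ = 7.383×10⁵ s², so T = 2π × 8.592×10² = 5.399×10³ s.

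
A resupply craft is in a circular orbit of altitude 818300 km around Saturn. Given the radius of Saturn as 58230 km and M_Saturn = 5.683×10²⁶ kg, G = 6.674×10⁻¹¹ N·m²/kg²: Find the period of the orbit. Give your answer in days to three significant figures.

T ≈ 9.69 days

μ = GM = 6.674×10⁻¹¹ × 5.683×10²⁶ = 3.793×10¹⁶ m³/s².
r = 58230 + 818300 = 876530 km = 8.7653×10⁸ m.
Kepler's third law: T = 2π√(r³/μ) = 2π√((8.765×10⁸)³ / 3.793×10¹⁶).
r³/μ = 1.776×10¹⁰ s², so T = 2π × 1.333×10⁵ = 8.372×10⁵ s.
Converting: 8.372×10⁵ s ÷ 86400 = 9.690 days.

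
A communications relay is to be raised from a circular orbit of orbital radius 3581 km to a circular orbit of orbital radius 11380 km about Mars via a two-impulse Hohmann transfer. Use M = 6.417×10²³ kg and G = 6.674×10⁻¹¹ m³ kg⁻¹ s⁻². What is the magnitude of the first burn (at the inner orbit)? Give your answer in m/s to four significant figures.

Δv ≈ 807.2 m/s

μ = GM = 6.674×10⁻¹¹ × 6.417×10²³ = 4.283×10¹³ m³/s².
r₁ = 3581 km = 3.581×10⁶ m.
r₂ = 11380 km = 1.138×10⁷ m.
Transfer ellipse a_t = (r₁ + r₂)/2 = 7.480×10⁶ m.
At r₁: circular v_c1 = √(μ/r₁) = 3458 m/s; transfer-periapsis v_p = √[μ(2/r₁ − 1/a_t)] = 4265 m/s.
Δv₁ = v_p − v_c1 = 807.2 m/s.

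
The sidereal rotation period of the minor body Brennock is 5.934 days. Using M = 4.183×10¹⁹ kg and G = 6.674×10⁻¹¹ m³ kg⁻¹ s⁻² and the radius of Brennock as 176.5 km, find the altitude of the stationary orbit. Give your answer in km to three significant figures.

h_sync ≈ 2470 km

μ = GM = 6.674×10⁻¹¹ × 4.183×10¹⁹ = 2.792×10⁹ m³/s².
T = 5.934 days = 5.127×10⁵ s.
A synchronous orbit has period T, so by Kepler's third law a = (μT²/4π²)^(1/3).
μT²/4π² = 2.792×10⁹ × (5.127×10⁵)² / 39.48 = 1.859×10¹⁹ m³.
a = 2.649×10⁶ m = 2649.0 km.
Altitude h = a − R = 2649.0 − 176.5 = 2472.5 km.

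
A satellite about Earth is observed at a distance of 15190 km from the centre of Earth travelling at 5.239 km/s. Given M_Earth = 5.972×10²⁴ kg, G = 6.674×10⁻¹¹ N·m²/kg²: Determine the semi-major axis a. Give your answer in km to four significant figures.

a ≈ 15920 km

μ = GM = 6.674×10⁻¹¹ × 5.972×10²⁴ = 3.986×10¹⁴ m³/s².
r = 1.519×10⁷ m.
Specific orbital energy ε = v²/2 − μ/r = (5239)²/2 − 3.986×10¹⁴/1.519×10⁷ = -1.252×10⁷ J/kg.
Since ε = −μ/(2a), a = −μ/(2ε) = 1.592×10⁷ m = 15923 km.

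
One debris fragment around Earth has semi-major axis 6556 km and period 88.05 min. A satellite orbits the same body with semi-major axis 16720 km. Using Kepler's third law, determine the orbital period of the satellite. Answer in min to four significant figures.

T₂ ≈ 358.6 min

Kepler's third law: T² ∝ a³, so T₂ = T₁ (a₂/a₁)^(3/2).
a₂/a₁ = 2.550, (a₂/a₁)^(3/2) = 4.073.
T₂ = 88.05 × 4.073 = 358.6 min.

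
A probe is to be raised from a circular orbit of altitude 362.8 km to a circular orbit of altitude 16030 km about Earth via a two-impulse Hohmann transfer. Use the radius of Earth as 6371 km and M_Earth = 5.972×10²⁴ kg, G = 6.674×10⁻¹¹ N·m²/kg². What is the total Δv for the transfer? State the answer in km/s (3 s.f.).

Δv_total ≈ 3.20 km/s

μ = GM = 6.674×10⁻¹¹ × 5.972×10²⁴ = 3.986×10¹⁴ m³/s².
r₁ = 6371 + 362.8 = 6733.8 km = 6.7338×10⁶ m.
r₂ = 6371 + 16030 = 22401 km = 2.2401×10⁷ m.
Transfer ellipse a_t = (r₁ + r₂)/2 = 1.457×10⁷ m.
At r₁: circular v_c1 = √(μ/r₁) = 7693 m/s; transfer-perigee v_p = √[μ(2/r₁ − 1/a_t)] = 9540 m/s.
Δv₁ = v_p − v_c1 = 1847 m/s.
At r₂: circular v_c2 = √(μ/r₂) = 4218 m/s; transfer-apogee v_a = √[μ(2/r₂ − 1/a_t)] = 2868 m/s.
Δv₂ = v_c2 − v_a = 1350 m/s.
Total Δv = Δv₁ + Δv₂ = 3197 m/s = 3.197 km/s.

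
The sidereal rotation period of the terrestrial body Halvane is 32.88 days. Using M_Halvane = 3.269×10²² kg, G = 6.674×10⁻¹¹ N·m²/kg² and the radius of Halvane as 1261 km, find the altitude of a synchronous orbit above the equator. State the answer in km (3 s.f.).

μ = GM = 6.674×10⁻¹¹ × 3.269×10²² = 2.182×10¹² m³/s².
T = 32.88 days = 2.841×10⁶ s.
A synchronous orbit has period T, so by Kepler's third law a = (μT²/4π²)^(1/3).
μT²/4π² = 2.182×10¹² × (2.841×10⁶)² / 39.48 = 4.460×10²³ m³.
a = 7.640×10⁷ m = 76403 km.
Altitude h = a − R = 76403 − 1261 = 75142 km.

h_sync ≈ 75100 km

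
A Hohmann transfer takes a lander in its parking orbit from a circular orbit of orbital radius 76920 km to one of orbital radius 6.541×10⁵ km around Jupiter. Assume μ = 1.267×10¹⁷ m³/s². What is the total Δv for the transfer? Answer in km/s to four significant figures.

r₁ = 76920 km = 7.692×10⁷ m.
r₂ = 6.541×10⁵ km = 6.541×10⁸ m.
Transfer ellipse a_t = (r₁ + r₂)/2 = 3.655×10⁸ m.
At r₁: circular v_c1 = √(μ/r₁) = 40590 m/s; transfer-perijove v_p = √[μ(2/r₁ − 1/a_t)] = 54290 m/s.
Δv₁ = v_p − v_c1 = 13710 m/s.
At r₂: circular v_c2 = √(μ/r₂) = 13920 m/s; transfer-apojove v_a = √[μ(2/r₂ − 1/a_t)] = 6385 m/s.
Δv₂ = v_c2 − v_a = 7533 m/s.
Total Δv = Δv₁ + Δv₂ = 21240 m/s = 21.24 km/s.

Δv_total ≈ 21.24 km/s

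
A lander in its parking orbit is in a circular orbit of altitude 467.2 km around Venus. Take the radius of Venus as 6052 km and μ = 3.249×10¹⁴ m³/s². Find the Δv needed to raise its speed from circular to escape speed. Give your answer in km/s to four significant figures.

Δv ≈ 2.924 km/s

r = 6052 + 467.2 = 6519.2 km = 6.5192×10⁶ m.
Circular speed v_c = √(μ/r) = 7060 m/s.
Escape speed v_esc = √(2μ/r) = √2 × v_c = 9984 m/s.
Δv = v_esc − v_c = 2924 m/s = 2.924 km/s.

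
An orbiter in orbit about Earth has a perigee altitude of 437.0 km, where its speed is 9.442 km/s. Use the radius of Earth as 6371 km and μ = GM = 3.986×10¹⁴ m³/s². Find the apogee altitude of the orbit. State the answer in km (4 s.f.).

r_p = 6371 + 437.0 = 6808.0 km = 6.808×10⁶ m.
Specific energy ε = v²/2 − μ/r = -1.397×10⁷ J/kg, so a = −μ/(2ε) = 1.426×10⁷ m.
The apsides satisfy r_p + r_a = 2a, so the apogee radius is 2a − r_p = 2.172×10⁷ m = 21718 km.
Apogee altitude = 21718 − 6371 = 15347 km.

apogee altitude ≈ 15350 km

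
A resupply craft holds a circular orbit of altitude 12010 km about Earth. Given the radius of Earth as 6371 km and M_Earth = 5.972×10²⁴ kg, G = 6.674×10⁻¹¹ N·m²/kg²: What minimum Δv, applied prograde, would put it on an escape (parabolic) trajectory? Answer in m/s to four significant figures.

μ = GM = 6.674×10⁻¹¹ × 5.972×10²⁴ = 3.986×10¹⁴ m³/s².
r = 6371 + 12010 = 18381 km = 1.8381×10⁷ m.
Circular speed v_c = √(μ/r) = 4657 m/s.
Escape speed v_esc = √(2μ/r) = √2 × v_c = 6585 m/s.
Δv = v_esc − v_c = 1929 m/s.

Δv ≈ 1929 m/s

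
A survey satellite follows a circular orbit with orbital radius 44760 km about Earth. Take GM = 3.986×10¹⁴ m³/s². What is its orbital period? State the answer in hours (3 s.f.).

T ≈ 26.2 hours

r = 44760 km = 4.476×10⁷ m.
Kepler's third law: T = 2π√(r³/μ) = 2π√((4.476×10⁷)³ / 3.986×10¹⁴).
r³/μ = 2.250×10⁸ s², so T = 2π × 1.500×10⁴ = 9.424×10⁴ s.
Converting: 9.424×10⁴ s ÷ 3600 = 26.18 hours.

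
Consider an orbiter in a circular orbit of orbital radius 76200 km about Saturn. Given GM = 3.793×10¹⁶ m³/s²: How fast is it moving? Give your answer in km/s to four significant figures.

v ≈ 22.31 km/s

r = 76200 km = 7.620×10⁷ m.
For a circular orbit v = √(μ/r) = √(3.793×10¹⁶ / 7.620×10⁷) = √(4.978×10⁸) = 22310 m/s.
That is 22.31 km/s.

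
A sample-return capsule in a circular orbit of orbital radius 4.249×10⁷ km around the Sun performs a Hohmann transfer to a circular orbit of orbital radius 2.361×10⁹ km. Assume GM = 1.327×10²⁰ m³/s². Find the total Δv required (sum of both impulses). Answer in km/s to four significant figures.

Δv_total ≈ 28.53 km/s

r₁ = 4.249×10⁷ km = 4.249×10¹⁰ m.
r₂ = 2.361×10⁹ km = 2.361×10¹² m.
Transfer ellipse a_t = (r₁ + r₂)/2 = 1.202×10¹² m.
At r₁: circular v_c1 = √(μ/r₁) = 55880 m/s; transfer-perihelion v_p = √[μ(2/r₁ − 1/a_t)] = 78330 m/s.
Δv₁ = v_p − v_c1 = 22450 m/s.
At r₂: circular v_c2 = √(μ/r₂) = 7497 m/s; transfer-aphelion v_a = √[μ(2/r₂ − 1/a_t)] = 1410 m/s.
Δv₂ = v_c2 − v_a = 6087 m/s.
Total Δv = Δv₁ + Δv₂ = 28530 m/s = 28.53 km/s.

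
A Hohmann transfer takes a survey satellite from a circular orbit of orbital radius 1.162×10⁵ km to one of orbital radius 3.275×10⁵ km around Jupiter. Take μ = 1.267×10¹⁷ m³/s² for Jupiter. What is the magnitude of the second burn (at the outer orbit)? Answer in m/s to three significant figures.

Δv ≈ 5430 m/s

r₁ = 1.162×10⁵ km = 1.162×10⁸ m.
r₂ = 3.275×10⁵ km = 3.275×10⁸ m.
Transfer ellipse a_t = (r₁ + r₂)/2 = 2.218×10⁸ m.
At r₁: circular v_c1 = √(μ/r₁) = 33020 m/s; transfer-perijove v_p = √[μ(2/r₁ − 1/a_t)] = 40120 m/s.
At r₂: circular v_c2 = √(μ/r₂) = 19670 m/s; transfer-apojove v_a = √[μ(2/r₂ − 1/a_t)] = 14230 m/s.
Δv₂ = v_c2 − v_a = 5434 m/s.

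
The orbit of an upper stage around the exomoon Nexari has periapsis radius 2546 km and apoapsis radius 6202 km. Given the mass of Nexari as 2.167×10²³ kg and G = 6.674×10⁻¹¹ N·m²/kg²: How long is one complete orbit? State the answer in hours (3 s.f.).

μ = GM = 6.674×10⁻¹¹ × 2.167×10²³ = 1.446×10¹³ m³/s².
Semi-major axis a = (r_p + r_a)/2 = (2546.0 + 6202.0)/2 = 4374.0 km = 4.374×10⁶ m.
By Kepler's third law T = 2π√(a³/μ) = 2π × 2.405×10³ = 1.511×10⁴ s.
= 4.198 hours.

T ≈ 4.20 hours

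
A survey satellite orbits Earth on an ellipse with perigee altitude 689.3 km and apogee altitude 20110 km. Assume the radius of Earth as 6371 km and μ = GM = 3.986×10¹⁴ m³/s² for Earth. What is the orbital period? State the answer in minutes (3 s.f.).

r_p = 6371 + 689.3 = 7060.3 km = 7.0603×10⁶ m.
r_a = 6371 + 20110 = 26481 km = 2.6481×10⁷ m.
Semi-major axis a = (r_p + r_a)/2 = (7060.3 + 26481)/2 = 16771 km = 1.677×10⁷ m.
By Kepler's third law T = 2π√(a³/μ) = 2π × 3.440×10³ = 2.161×10⁴ s.
= 360.2 minutes.

T ≈ 360 minutes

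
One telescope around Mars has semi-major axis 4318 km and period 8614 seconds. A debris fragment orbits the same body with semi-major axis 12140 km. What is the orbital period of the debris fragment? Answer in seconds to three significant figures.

Kepler's third law: T² ∝ a³, so T₂ = T₁ (a₂/a₁)^(3/2).
a₂/a₁ = 2.811, (a₂/a₁)^(3/2) = 4.714.
T₂ = 8614 × 4.714 = 40610 seconds.

T₂ ≈ 40600 seconds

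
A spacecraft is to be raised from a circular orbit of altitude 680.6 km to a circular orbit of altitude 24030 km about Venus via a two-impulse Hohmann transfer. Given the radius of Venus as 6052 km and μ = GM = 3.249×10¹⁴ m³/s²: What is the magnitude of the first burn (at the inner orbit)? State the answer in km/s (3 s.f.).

r₁ = 6052 + 680.6 = 6732.6 km = 6.7326×10⁶ m.
r₂ = 6052 + 24030 = 30082 km = 3.0082×10⁷ m.
Transfer ellipse a_t = (r₁ + r₂)/2 = 1.841×10⁷ m.
At r₁: circular v_c1 = √(μ/r₁) = 6947 m/s; transfer-periapsis v_p = √[μ(2/r₁ − 1/a_t)] = 8881 m/s.
Δv₁ = v_p − v_c1 = 1934 m/s.
= 1.934 km/s.

Δv ≈ 1.93 km/s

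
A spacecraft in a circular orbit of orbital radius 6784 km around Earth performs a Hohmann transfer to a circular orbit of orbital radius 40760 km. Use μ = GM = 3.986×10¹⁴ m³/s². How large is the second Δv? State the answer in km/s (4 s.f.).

Δv ≈ 1.457 km/s

r₁ = 6784 km = 6.784×10⁶ m.
r₂ = 40760 km = 4.076×10⁷ m.
Transfer ellipse a_t = (r₁ + r₂)/2 = 2.377×10⁷ m.
At r₁: circular v_c1 = √(μ/r₁) = 7665 m/s; transfer-perigee v_p = √[μ(2/r₁ − 1/a_t)] = 10040 m/s.
At r₂: circular v_c2 = √(μ/r₂) = 3127 m/s; transfer-apogee v_a = √[μ(2/r₂ − 1/a_t)] = 1671 m/s.
Δv₂ = v_c2 − v_a = 1457 m/s.
= 1.457 km/s.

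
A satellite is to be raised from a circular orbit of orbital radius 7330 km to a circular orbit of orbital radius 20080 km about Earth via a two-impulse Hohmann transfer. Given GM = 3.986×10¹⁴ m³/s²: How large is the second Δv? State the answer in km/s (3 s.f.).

Δv ≈ 1.20 km/s

r₁ = 7330 km = 7.330×10⁶ m.
r₂ = 20080 km = 2.008×10⁷ m.
Transfer ellipse a_t = (r₁ + r₂)/2 = 1.370×10⁷ m.
At r₁: circular v_c1 = √(μ/r₁) = 7374 m/s; transfer-perigee v_p = √[μ(2/r₁ − 1/a_t)] = 8926 m/s.
At r₂: circular v_c2 = √(μ/r₂) = 4455 m/s; transfer-apogee v_a = √[μ(2/r₂ − 1/a_t)] = 3258 m/s.
Δv₂ = v_c2 − v_a = 1197 m/s.
= 1.197 km/s.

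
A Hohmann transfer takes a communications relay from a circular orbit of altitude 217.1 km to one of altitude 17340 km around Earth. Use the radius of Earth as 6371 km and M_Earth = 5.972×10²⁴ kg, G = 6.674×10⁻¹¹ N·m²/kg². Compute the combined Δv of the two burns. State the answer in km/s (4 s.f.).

μ = GM = 6.674×10⁻¹¹ × 5.972×10²⁴ = 3.986×10¹⁴ m³/s².
r₁ = 6371 + 217.1 = 6588.1 km = 6.5881×10⁶ m.
r₂ = 6371 + 17340 = 23711 km = 2.3711×10⁷ m.
Transfer ellipse a_t = (r₁ + r₂)/2 = 1.515×10⁷ m.
At r₁: circular v_c1 = √(μ/r₁) = 7778 m/s; transfer-perigee v_p = √[μ(2/r₁ − 1/a_t)] = 9731 m/s.
Δv₁ = v_p − v_c1 = 1953 m/s.
At r₂: circular v_c2 = √(μ/r₂) = 4100 m/s; transfer-apogee v_a = √[μ(2/r₂ − 1/a_t)] = 2704 m/s.
Δv₂ = v_c2 − v_a = 1396 m/s.
Total Δv = Δv₁ + Δv₂ = 3349 m/s = 3.349 km/s.

Δv_total ≈ 3.349 km/s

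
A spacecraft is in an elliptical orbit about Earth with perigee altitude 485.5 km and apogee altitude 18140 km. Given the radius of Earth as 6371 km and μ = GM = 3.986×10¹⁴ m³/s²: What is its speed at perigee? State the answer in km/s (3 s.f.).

r_p = 6371 + 485.5 = 6856.5 km = 6.8565×10⁶ m.
r_a = 6371 + 18140 = 24511 km = 2.4511×10⁷ m.
Semi-major axis a = (r_p + r_a)/2 = 15684 km = 1.568×10⁷ m.
Vis-viva: v² = μ(2/r − 1/a) = 3.986×10¹⁴ × (2.917×10⁻⁷ − 6.376×10⁻⁸) = 9.085×10⁷ m²/s².
v = 9532 m/s = 9.532 km/s.

v ≈ 9.53 km/s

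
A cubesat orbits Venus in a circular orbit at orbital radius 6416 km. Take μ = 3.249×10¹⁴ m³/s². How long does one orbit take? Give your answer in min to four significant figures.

r = 6416 km = 6.416×10⁶ m.
Kepler's third law: T = 2π√(r³/μ) = 2π√((6.416×10⁶)³ / 3.249×10¹⁴).
r³/μ = 8.129×10⁵ s², so T = 2π × 9.016×10² = 5.665×10³ s.
Converting: 5.665×10³ s ÷ 60.00 = 94.42 min.

T ≈ 94.42 min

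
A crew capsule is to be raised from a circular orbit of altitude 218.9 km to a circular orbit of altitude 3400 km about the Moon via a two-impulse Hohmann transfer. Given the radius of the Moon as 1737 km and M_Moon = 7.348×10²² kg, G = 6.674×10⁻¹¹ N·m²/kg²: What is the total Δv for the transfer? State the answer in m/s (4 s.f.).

Δv_total ≈ 573.7 m/s

μ = GM = 6.674×10⁻¹¹ × 7.348×10²² = 4.904×10¹² m³/s².
r₁ = 1737 + 218.9 = 1955.9 km = 1.9559×10⁶ m.
r₂ = 1737 + 3400 = 5137.0 km = 5.1370×10⁶ m.
Transfer ellipse a_t = (r₁ + r₂)/2 = 3.546×10⁶ m.
At r₁: circular v_c1 = √(μ/r₁) = 1583 m/s; transfer-perilune v_p = √[μ(2/r₁ − 1/a_t)] = 1906 m/s.
Δv₁ = v_p − v_c1 = 322.3 m/s.
At r₂: circular v_c2 = √(μ/r₂) = 977.1 m/s; transfer-apolune v_a = √[μ(2/r₂ − 1/a_t)] = 725.6 m/s.
Δv₂ = v_c2 − v_a = 251.5 m/s.
Total Δv = Δv₁ + Δv₂ = 573.7 m/s.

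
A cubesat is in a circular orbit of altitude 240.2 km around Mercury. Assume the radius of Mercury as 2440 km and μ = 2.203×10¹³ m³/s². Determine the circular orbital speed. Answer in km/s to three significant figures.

v ≈ 2.87 km/s

r = 2440 + 240.2 = 2680.2 km = 2.6802×10⁶ m.
For a circular orbit v = √(μ/r) = √(2.203×10¹³ / 2.680×10⁶) = √(8.220×10⁶) = 2867 m/s.
That is 2.867 km/s.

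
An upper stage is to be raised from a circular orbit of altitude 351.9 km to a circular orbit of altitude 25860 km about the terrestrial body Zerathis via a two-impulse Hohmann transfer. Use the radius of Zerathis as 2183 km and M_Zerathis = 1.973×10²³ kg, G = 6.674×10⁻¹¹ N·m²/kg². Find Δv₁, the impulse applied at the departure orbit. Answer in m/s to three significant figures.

Δv ≈ 808 m/s

μ = GM = 6.674×10⁻¹¹ × 1.973×10²³ = 1.317×10¹³ m³/s².
r₁ = 2183 + 351.9 = 2534.9 km = 2.5349×10⁶ m.
r₂ = 2183 + 25860 = 28043 km = 2.8043×10⁷ m.
Transfer ellipse a_t = (r₁ + r₂)/2 = 1.529×10⁷ m.
At r₁: circular v_c1 = √(μ/r₁) = 2279 m/s; transfer-periapsis v_p = √[μ(2/r₁ − 1/a_t)] = 3087 m/s.
Δv₁ = v_p − v_c1 = 807.6 m/s.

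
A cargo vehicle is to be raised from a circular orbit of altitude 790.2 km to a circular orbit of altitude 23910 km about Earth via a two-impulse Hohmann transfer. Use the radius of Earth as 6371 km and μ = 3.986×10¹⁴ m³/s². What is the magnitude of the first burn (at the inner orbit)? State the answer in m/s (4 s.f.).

r₁ = 6371 + 790.2 = 7161.2 km = 7.1612×10⁶ m.
r₂ = 6371 + 23910 = 30281 km = 3.0281×10⁷ m.
Transfer ellipse a_t = (r₁ + r₂)/2 = 1.872×10⁷ m.
At r₁: circular v_c1 = √(μ/r₁) = 7461 m/s; transfer-perigee v_p = √[μ(2/r₁ − 1/a_t)] = 9488 m/s.
Δv₁ = v_p − v_c1 = 2028 m/s.

Δv ≈ 2028 m/s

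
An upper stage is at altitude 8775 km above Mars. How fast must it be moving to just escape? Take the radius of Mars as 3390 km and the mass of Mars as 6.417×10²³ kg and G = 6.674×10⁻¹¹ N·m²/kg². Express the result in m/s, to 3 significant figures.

v_esc ≈ 2650 m/s

μ = GM = 6.674×10⁻¹¹ × 6.417×10²³ = 4.283×10¹³ m³/s².
r = 3390 + 8775 = 12165 km = 1.2165×10⁷ m.
Escape speed v_esc = √(2μ/r) = √(2 × 4.283×10¹³ / 1.216×10⁷) = √(7.041×10⁶) = 2653 m/s.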